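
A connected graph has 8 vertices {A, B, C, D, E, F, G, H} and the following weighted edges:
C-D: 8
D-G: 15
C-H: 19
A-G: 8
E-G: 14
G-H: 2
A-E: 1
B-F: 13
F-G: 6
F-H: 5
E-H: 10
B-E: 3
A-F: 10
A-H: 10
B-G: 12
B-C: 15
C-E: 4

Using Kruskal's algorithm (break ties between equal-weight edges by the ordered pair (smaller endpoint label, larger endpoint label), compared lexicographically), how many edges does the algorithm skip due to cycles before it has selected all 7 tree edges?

1

Kruskal: consider edges lightest-first.
A-E (1): add — endpoints in different components.
G-H (2): add — endpoints in different components.
B-E (3): add — endpoints in different components.
C-E (4): add — endpoints in different components.
F-H (5): add — endpoints in different components.
F-G (6): skip — F and G already connected.
A-G (8): add — endpoints in different components.
C-D (8): add — endpoints in different components.
Edges rejected before the tree was complete: 1.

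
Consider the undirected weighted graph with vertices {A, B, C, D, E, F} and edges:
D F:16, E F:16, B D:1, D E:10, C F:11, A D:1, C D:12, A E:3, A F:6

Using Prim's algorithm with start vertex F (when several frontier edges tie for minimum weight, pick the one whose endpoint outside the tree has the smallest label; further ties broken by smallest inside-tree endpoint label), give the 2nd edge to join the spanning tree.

Prim's algorithm from F:
Step 1: frontier [A F 6, C F 11, D F 16, E F 16] → take A F (6); add A.
Step 2: frontier [A D 1, A E 3, C F 11, D F 16, E F 16] → take A D (1); add D.
Step 3: frontier [A E 3, B D 1, D E 10, C D 12, C F 11, E F 16] → take B D (1); add B.
Step 4: frontier [A E 3, D E 10, C D 12, C F 11, E F 16] → take A E (3); add E.
Step 5: frontier [C D 12, C F 11] → take C F (11); add C.
The 2nd edge added is A D.

A-D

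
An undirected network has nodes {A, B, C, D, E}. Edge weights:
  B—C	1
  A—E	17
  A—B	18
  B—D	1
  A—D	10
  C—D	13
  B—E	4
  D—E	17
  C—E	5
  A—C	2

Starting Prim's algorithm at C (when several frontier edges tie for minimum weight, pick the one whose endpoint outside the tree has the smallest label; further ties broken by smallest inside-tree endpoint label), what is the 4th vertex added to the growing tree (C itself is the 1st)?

A

Prim's algorithm from C:
Step 1: frontier [B—C 1, A—C 2, C—E 5, C—D 13] → take B—C (1); add B.
Step 2: frontier [B—D 1, B—E 4, A—B 18, A—C 2, C—E 5, C—D 13] → take B—D (1); add D.
Step 3: frontier [B—E 4, A—B 18, A—C 2, C—E 5, A—D 10, D—E 17] → take A—C (2); add A.
Step 4: frontier [A—E 17, B—E 4, C—E 5, D—E 17] → take B—E (4); add E.
Vertex order: C, B, D, A, E. The 4th vertex is A.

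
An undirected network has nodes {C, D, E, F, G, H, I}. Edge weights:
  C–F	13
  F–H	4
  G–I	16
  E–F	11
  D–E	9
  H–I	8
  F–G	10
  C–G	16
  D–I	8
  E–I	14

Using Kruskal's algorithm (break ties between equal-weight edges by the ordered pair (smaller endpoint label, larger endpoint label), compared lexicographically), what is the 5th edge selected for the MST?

Kruskal's algorithm — process edges by increasing weight (ties by edge label):
F–H (4): add — endpoints in different components.
D–I (8): add — endpoints in different components.
H–I (8): add — endpoints in different components.
D–E (9): add — endpoints in different components.
F–G (10): add — endpoints in different components.
E–F (11): skip — E and F already connected.
C–F (13): add — endpoints in different components.
The 5th edge added is F–G.

F-G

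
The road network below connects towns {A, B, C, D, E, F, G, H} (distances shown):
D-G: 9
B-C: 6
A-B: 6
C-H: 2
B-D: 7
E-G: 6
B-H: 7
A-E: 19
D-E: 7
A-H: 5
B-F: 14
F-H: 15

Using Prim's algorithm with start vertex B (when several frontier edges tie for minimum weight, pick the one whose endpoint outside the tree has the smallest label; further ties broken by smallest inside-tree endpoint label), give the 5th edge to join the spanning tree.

D-E

Prim, starting at B.
Step 1: frontier [A-B 6, B-C 6, B-D 7, B-H 7, B-F 14] → take A-B (6); add A.
Step 2: frontier [A-H 5, A-E 19, B-C 6, B-D 7, B-H 7, B-F 14] → take A-H (5); add H.
Step 3: frontier [A-E 19, B-C 6, B-D 7, B-F 14, C-H 2, F-H 15] → take C-H (2); add C.
Step 4: frontier [A-E 19, B-D 7, B-F 14, F-H 15] → take B-D (7); add D.
Step 5: frontier [A-E 19, B-F 14, D-E 7, D-G 9, F-H 15] → take D-E (7); add E.
Step 6: frontier [B-F 14, D-G 9, E-G 6, F-H 15] → take E-G (6); add G.
Step 7: frontier [B-F 14, F-H 15] → take B-F (14); add F.
The 5th edge added is D-E.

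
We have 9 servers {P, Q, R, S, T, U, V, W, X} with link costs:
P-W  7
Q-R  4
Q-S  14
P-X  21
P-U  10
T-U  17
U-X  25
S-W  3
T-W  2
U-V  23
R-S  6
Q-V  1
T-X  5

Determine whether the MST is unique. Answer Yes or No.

Kruskal's algorithm — process edges by increasing weight (ties by edge label):
Q-V (1): add — endpoints in different components.
T-W (2): add — endpoints in different components.
S-W (3): add — endpoints in different components.
Q-R (4): add — endpoints in different components.
T-X (5): add — endpoints in different components.
R-S (6): add — endpoints in different components.
P-W (7): add — endpoints in different components.
P-U (10): add — endpoints in different components.
Every non-tree edge has weight strictly greater than the heaviest edge on the tree path between its endpoints, so the MST is unique.

Yes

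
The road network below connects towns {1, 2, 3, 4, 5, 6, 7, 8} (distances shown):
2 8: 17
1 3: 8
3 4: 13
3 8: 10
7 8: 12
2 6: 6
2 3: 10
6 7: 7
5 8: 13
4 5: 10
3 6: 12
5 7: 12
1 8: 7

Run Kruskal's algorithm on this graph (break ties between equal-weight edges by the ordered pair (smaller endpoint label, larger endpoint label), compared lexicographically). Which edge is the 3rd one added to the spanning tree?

6-7

Sort edges by weight, then run Kruskal:
2 6 (6): add — endpoints in different components.
1 8 (7): add — endpoints in different components.
6 7 (7): add — endpoints in different components.
1 3 (8): add — endpoints in different components.
2 3 (10): add — endpoints in different components.
3 8 (10): skip — 3 and 8 already connected.
4 5 (10): add — endpoints in different components.
3 6 (12): skip — 3 and 6 already connected.
5 7 (12): add — endpoints in different components.
The 3rd edge added is 6 7.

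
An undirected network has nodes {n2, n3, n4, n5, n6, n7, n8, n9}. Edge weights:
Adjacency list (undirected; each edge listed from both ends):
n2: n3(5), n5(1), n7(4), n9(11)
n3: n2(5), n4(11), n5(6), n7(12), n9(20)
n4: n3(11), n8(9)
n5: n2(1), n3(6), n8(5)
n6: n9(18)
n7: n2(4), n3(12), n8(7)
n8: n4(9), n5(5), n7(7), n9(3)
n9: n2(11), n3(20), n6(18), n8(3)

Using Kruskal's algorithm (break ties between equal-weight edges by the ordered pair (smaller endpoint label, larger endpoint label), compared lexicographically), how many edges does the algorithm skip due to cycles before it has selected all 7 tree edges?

5

Kruskal's algorithm — process edges by increasing weight (ties by edge label):
n2 n5 (1): add — endpoints in different components.
n8 n9 (3): add — endpoints in different components.
n2 n7 (4): add — endpoints in different components.
n2 n3 (5): add — endpoints in different components.
n5 n8 (5): add — endpoints in different components.
n3 n5 (6): skip — n5 and n3 already connected.
n7 n8 (7): skip — n8 and n7 already connected.
n4 n8 (9): add — endpoints in different components.
n2 n9 (11): skip — n2 and n9 already connected.
n3 n4 (11): skip — n3 and n4 already connected.
n3 n7 (12): skip — n7 and n3 already connected.
n6 n9 (18): add — endpoints in different components.
Edges rejected before the tree was complete: 5.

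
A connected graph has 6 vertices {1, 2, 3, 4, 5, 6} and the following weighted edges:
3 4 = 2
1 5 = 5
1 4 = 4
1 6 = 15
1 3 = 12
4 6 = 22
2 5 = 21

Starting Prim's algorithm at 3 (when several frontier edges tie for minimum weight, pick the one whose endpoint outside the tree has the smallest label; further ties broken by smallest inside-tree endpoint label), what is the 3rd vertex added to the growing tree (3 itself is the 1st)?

1

Grow the tree from 3 using Prim:
Step 1: cheapest edge leaving the tree is 3 4 (2); add 4.
Step 2: cheapest edge leaving the tree is 1 4 (4); add 1.
Step 3: cheapest edge leaving the tree is 1 5 (5); add 5.
Step 4: cheapest edge leaving the tree is 1 6 (15); add 6.
Step 5: cheapest edge leaving the tree is 2 5 (21); add 2.
Vertex order: 3, 4, 1, 5, 6, 2. The 3rd vertex is 1.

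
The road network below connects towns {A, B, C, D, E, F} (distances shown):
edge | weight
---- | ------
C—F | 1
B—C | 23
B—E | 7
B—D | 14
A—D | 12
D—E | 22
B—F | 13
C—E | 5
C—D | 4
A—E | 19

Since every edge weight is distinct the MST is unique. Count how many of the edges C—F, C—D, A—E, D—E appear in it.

Kruskal: consider edges lightest-first.
C—F (1): add — endpoints in different components.
C—D (4): add — endpoints in different components.
C—E (5): add — endpoints in different components.
B—E (7): add — endpoints in different components.
A—D (12): add — endpoints in different components.
MST edge set: {C—F, C—D, C—E, B—E, A—D}.
Of the listed edges, {C—F, C—D} are in the MST → 2.

2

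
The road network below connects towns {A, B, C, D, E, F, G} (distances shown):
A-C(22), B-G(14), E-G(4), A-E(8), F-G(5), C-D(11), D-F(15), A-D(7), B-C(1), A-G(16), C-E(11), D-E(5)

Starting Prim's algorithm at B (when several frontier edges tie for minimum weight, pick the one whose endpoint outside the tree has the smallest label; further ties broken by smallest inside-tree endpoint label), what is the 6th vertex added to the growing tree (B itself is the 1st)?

Grow the tree from B using Prim:
Step 1: frontier [B-C 1, B-G 14] → take B-C (1); add C.
Step 2: frontier [B-G 14, C-D 11, C-E 11, A-C 22] → take C-D (11); add D.
Step 3: frontier [B-G 14, C-E 11, A-C 22, D-E 5, A-D 7, D-F 15] → take D-E (5); add E.
Step 4: frontier [B-G 14, A-C 22, A-D 7, D-F 15, E-G 4, A-E 8] → take E-G (4); add G.
Step 5: frontier [A-C 22, A-D 7, D-F 15, A-E 8, F-G 5, A-G 16] → take F-G (5); add F.
Step 6: frontier [A-C 22, A-D 7, A-E 8, A-G 16] → take A-D (7); add A.
Vertex order: B, C, D, E, G, F, A. The 6th vertex is F.

F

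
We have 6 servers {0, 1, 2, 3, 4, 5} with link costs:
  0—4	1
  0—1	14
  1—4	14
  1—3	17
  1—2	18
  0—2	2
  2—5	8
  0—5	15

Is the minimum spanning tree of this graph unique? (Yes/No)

Sort edges by weight, then run Kruskal:
0—4 (1): add. Components now {0,4} {1} {2} {3} {5}
0—2 (2): add. Components now {0,2,4} {1} {3} {5}
2—5 (8): add. Components now {0,2,4,5} {1} {3}
0—1 (14): add. Components now {0,1,2,4,5} {3}
1—4 (14): skip — 1 and 4 already connected.
0—5 (15): skip — 0 and 5 already connected.
1—3 (17): add. Components now {0,1,2,3,4,5}
Non-tree edge 1—4 has weight 14, equal to the heaviest edge on its tree cycle — swapping gives another MST of the same weight. Not unique.

No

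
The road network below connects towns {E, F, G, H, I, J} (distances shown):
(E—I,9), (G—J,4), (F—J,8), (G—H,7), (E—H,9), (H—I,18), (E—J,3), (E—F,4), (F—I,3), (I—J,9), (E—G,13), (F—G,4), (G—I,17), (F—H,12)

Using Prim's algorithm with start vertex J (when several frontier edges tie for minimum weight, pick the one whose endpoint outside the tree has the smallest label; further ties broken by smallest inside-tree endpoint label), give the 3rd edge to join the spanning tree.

Grow the tree from J using Prim:
Step 1: cheapest edge leaving the tree is E—J (3); add E.
Step 2: cheapest edge leaving the tree is E—F (4); add F.
Step 3: cheapest edge leaving the tree is F—I (3); add I.
Step 4: cheapest edge leaving the tree is F—G (4); add G.
Step 5: cheapest edge leaving the tree is G—H (7); add H.
The 3rd edge added is F—I.

F-I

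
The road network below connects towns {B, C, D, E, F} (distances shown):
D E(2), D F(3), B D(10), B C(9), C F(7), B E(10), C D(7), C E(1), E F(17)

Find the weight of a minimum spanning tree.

15

Kruskal: consider edges lightest-first.
C E (1): add. Components now {B} {C,E} {D} {F}
D E (2): add. Components now {B} {C,D,E} {F}
D F (3): add. Components now {B} {C,D,E,F}
C D (7): skip — C and D already connected.
C F (7): skip — C and F already connected.
B C (9): add. Components now {B,C,D,E,F}
MST edges: C E, D E, D F, B C; total weight 1+2+3+9 = 15.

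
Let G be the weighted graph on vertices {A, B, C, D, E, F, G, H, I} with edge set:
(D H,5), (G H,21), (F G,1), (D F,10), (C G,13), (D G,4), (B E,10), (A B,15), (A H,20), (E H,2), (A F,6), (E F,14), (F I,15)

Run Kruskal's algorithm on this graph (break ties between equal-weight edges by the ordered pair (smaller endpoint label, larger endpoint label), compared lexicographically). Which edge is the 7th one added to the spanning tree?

C-G

Kruskal: consider edges lightest-first.
F G (1): add — endpoints in different components.
E H (2): add — endpoints in different components.
D G (4): add — endpoints in different components.
D H (5): add — endpoints in different components.
A F (6): add — endpoints in different components.
B E (10): add — endpoints in different components.
D F (10): skip — D and F already connected.
C G (13): add — endpoints in different components.
E F (14): skip — E and F already connected.
A B (15): skip — A and B already connected.
F I (15): add — endpoints in different components.
The 7th edge added is C G.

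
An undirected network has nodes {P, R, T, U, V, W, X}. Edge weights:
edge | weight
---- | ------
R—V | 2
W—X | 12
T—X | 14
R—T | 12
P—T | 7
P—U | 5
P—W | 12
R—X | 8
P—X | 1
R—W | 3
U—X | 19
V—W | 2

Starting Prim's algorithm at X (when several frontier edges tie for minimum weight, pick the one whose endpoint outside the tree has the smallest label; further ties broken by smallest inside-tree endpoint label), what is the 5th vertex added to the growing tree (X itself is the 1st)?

Prim, starting at X.
Step 1: frontier [P—X 1, R—X 8, W—X 12, T—X 14, U—X 19] → take P—X (1); add P.
Step 2: frontier [P—U 5, P—T 7, P—W 12, R—X 8, W—X 12, T—X 14, U—X 19] → take P—U (5); add U.
Step 3: frontier [P—T 7, P—W 12, R—X 8, W—X 12, T—X 14] → take P—T (7); add T.
Step 4: frontier [P—W 12, R—T 12, R—X 8, W—X 12] → take R—X (8); add R.
Step 5: frontier [P—W 12, R—V 2, R—W 3, W—X 12] → take R—V (2); add V.
Step 6: frontier [P—W 12, R—W 3, V—W 2, W—X 12] → take V—W (2); add W.
Vertex order: X, P, U, T, R, V, W. The 5th vertex is R.

R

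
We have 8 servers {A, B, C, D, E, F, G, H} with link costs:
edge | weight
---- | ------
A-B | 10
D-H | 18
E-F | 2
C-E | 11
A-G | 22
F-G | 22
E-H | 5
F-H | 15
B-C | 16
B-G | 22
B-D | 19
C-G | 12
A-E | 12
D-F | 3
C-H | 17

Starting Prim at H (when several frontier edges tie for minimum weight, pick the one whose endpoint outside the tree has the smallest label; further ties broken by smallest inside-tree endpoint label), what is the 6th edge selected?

A-B

Prim's algorithm from H:
Step 1: cheapest edge leaving the tree is E-H (5); add E.
Step 2: cheapest edge leaving the tree is E-F (2); add F.
Step 3: cheapest edge leaving the tree is D-F (3); add D.
Step 4: cheapest edge leaving the tree is C-E (11); add C.
Step 5: cheapest edge leaving the tree is A-E (12); add A.
Step 6: cheapest edge leaving the tree is A-B (10); add B.
Step 7: cheapest edge leaving the tree is C-G (12); add G.
The 6th edge added is A-B.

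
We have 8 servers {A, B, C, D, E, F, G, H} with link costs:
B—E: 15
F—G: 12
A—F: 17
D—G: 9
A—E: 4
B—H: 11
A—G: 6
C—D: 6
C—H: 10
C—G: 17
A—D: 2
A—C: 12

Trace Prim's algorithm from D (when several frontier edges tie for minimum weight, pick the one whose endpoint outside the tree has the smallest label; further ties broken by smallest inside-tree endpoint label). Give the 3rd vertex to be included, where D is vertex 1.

E

Prim, starting at D.
Step 1: frontier [A—D 2, C—D 6, D—G 9] → take A—D (2); add A.
Step 2: frontier [A—E 4, A—G 6, A—C 12, A—F 17, C—D 6, D—G 9] → take A—E (4); add E.
Step 3: frontier [A—G 6, A—C 12, A—F 17, C—D 6, D—G 9, B—E 15] → take C—D (6); add C.
Step 4: frontier [A—G 6, A—F 17, C—H 10, C—G 17, D—G 9, B—E 15] → take A—G (6); add G.
Step 5: frontier [A—F 17, C—H 10, B—E 15, F—G 12] → take C—H (10); add H.
Step 6: frontier [A—F 17, B—E 15, F—G 12, B—H 11] → take B—H (11); add B.
Step 7: frontier [A—F 17, F—G 12] → take F—G (12); add F.
Vertex order: D, A, E, C, G, H, B, F. The 3rd vertex is E.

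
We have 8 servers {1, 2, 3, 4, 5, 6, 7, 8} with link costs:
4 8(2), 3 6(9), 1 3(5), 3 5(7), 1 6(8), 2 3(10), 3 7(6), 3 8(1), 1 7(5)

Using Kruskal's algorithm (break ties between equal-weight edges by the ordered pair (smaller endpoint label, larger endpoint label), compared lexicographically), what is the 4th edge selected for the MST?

Kruskal's algorithm — process edges by increasing weight (ties by edge label):
3 8 (1): add — endpoints in different components.
4 8 (2): add — endpoints in different components.
1 3 (5): add — endpoints in different components.
1 7 (5): add — endpoints in different components.
3 7 (6): skip — 3 and 7 already connected.
3 5 (7): add — endpoints in different components.
1 6 (8): add — endpoints in different components.
3 6 (9): skip — 3 and 6 already connected.
2 3 (10): add — endpoints in different components.
The 4th edge added is 1 7.

1-7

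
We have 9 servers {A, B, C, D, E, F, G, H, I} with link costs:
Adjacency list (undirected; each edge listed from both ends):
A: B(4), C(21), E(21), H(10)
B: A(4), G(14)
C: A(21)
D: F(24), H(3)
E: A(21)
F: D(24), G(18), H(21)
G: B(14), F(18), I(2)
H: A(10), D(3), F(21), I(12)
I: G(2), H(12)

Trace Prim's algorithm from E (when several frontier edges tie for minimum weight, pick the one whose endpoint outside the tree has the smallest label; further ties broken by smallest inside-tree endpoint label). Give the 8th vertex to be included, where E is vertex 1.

Grow the tree from E using Prim:
Step 1: cheapest edge leaving the tree is A–E (21); add A.
Step 2: cheapest edge leaving the tree is A–B (4); add B.
Step 3: cheapest edge leaving the tree is A–H (10); add H.
Step 4: cheapest edge leaving the tree is D–H (3); add D.
Step 5: cheapest edge leaving the tree is H–I (12); add I.
Step 6: cheapest edge leaving the tree is G–I (2); add G.
Step 7: cheapest edge leaving the tree is F–G (18); add F.
Step 8: cheapest edge leaving the tree is A–C (21); add C.
Vertex order: E, A, B, H, D, I, G, F, C. The 8th vertex is F.

F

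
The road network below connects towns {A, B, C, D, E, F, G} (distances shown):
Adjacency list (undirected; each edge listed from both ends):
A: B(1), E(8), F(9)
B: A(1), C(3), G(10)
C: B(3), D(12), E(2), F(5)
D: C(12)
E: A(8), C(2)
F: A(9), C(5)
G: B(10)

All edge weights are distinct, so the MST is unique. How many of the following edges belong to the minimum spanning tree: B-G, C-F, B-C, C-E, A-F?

Sort edges by weight, then run Kruskal:
A-B (1): add. Components now {A,B} {C} {D} {E} {F} {G}
C-E (2): add. Components now {A,B} {C,E} {D} {F} {G}
B-C (3): add. Components now {A,B,C,E} {D} {F} {G}
C-F (5): add. Components now {A,B,C,E,F} {D} {G}
A-E (8): skip — A and E already connected.
A-F (9): skip — A and F already connected.
B-G (10): add. Components now {A,B,C,E,F,G} {D}
C-D (12): add. Components now {A,B,C,D,E,F,G}
MST edge set: {A-B, C-E, B-C, C-F, B-G, C-D}.
Of the listed edges, {B-G, C-F, B-C, C-E} are in the MST → 4.

4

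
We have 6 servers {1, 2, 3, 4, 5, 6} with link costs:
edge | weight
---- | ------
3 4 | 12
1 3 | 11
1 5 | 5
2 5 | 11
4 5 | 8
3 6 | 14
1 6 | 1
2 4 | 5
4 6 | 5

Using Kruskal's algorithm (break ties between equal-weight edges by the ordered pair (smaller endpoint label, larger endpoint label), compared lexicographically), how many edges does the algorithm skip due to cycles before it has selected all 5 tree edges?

1

Kruskal: consider edges lightest-first.
1 6 (1): add — endpoints in different components.
1 5 (5): add — endpoints in different components.
2 4 (5): add — endpoints in different components.
4 6 (5): add — endpoints in different components.
4 5 (8): skip — 4 and 5 already connected.
1 3 (11): add — endpoints in different components.
Edges rejected before the tree was complete: 1.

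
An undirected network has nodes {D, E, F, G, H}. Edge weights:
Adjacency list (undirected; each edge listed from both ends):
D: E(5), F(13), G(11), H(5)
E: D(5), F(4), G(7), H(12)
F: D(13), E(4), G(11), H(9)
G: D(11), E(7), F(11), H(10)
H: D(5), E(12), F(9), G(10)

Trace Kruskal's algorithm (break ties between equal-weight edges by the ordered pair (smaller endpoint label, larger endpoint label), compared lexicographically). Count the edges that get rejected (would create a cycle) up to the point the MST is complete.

Kruskal: consider edges lightest-first.
E—F (4): add. Components now {D} {E,F} {G} {H}
D—E (5): add. Components now {D,E,F} {G} {H}
D—H (5): add. Components now {D,E,F,H} {G}
E—G (7): add. Components now {D,E,F,G,H}
Edges rejected before the tree was complete: 0.

0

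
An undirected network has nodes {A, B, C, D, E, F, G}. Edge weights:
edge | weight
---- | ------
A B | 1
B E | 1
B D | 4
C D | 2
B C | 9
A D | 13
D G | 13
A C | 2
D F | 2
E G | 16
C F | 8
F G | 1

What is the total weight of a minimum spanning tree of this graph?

9

Prim, starting at E.
Step 1: frontier [B E 1, E G 16] → take B E (1); add B.
Step 2: frontier [A B 1, B D 4, B C 9, E G 16] → take A B (1); add A.
Step 3: frontier [A C 2, A D 13, B D 4, B C 9, E G 16] → take A C (2); add C.
Step 4: frontier [A D 13, B D 4, C D 2, C F 8, E G 16] → take C D (2); add D.
Step 5: frontier [C F 8, D F 2, D G 13, E G 16] → take D F (2); add F.
Step 6: frontier [D G 13, E G 16, F G 1] → take F G (1); add G.
MST edges: B E, A B, A C, C D, D F, F G; total weight 1+1+2+2+2+1 = 9.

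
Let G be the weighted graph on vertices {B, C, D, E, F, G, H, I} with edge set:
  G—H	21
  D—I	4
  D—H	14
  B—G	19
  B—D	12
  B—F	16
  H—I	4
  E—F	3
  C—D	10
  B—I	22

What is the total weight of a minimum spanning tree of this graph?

68

Kruskal's algorithm — process edges by increasing weight (ties by edge label):
E—F (3): add — endpoints in different components.
D—I (4): add — endpoints in different components.
H—I (4): add — endpoints in different components.
C—D (10): add — endpoints in different components.
B—D (12): add — endpoints in different components.
D—H (14): skip — D and H already connected.
B—F (16): add — endpoints in different components.
B—G (19): add — endpoints in different components.
MST edges: E—F, D—I, H—I, C—D, B—D, B—F, B—G; total weight 3+4+4+10+12+16+19 = 68.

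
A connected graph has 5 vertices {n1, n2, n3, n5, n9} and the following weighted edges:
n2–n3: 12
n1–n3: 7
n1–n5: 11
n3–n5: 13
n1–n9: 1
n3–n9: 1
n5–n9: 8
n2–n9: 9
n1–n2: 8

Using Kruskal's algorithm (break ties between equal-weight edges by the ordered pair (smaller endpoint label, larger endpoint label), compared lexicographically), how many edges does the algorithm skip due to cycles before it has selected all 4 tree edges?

1

Kruskal: consider edges lightest-first.
n1–n9 (1): add — endpoints in different components.
n3–n9 (1): add — endpoints in different components.
n1–n3 (7): skip — n1 and n3 already connected.
n1–n2 (8): add — endpoints in different components.
n5–n9 (8): add — endpoints in different components.
Edges rejected before the tree was complete: 1.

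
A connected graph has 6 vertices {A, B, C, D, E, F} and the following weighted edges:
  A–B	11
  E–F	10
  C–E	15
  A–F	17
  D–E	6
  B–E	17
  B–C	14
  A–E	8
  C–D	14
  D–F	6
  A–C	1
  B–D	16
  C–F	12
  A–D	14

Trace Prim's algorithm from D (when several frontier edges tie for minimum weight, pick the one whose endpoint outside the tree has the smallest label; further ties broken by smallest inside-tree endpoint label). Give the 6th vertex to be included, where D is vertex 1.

Grow the tree from D using Prim:
Step 1: frontier [D–E 6, D–F 6, A–D 14, C–D 14, B–D 16] → take D–E (6); add E.
Step 2: frontier [D–F 6, A–D 14, C–D 14, B–D 16, A–E 8, E–F 10, C–E 15, B–E 17] → take D–F (6); add F.
Step 3: frontier [A–D 14, C–D 14, B–D 16, A–E 8, C–E 15, B–E 17, C–F 12, A–F 17] → take A–E (8); add A.
Step 4: frontier [A–C 1, A–B 11, C–D 14, B–D 16, C–E 15, B–E 17, C–F 12] → take A–C (1); add C.
Step 5: frontier [A–B 11, B–C 14, B–D 16, B–E 17] → take A–B (11); add B.
Vertex order: D, E, F, A, C, B. The 6th vertex is B.

B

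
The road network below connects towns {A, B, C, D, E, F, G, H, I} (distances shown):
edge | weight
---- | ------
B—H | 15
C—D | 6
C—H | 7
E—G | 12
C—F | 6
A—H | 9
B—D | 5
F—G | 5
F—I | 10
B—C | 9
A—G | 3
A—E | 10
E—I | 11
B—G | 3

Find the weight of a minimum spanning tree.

49

Prim, starting at A.
Step 1: cheapest edge leaving the tree is A—G (3); add G.
Step 2: cheapest edge leaving the tree is B—G (3); add B.
Step 3: cheapest edge leaving the tree is B—D (5); add D.
Step 4: cheapest edge leaving the tree is F—G (5); add F.
Step 5: cheapest edge leaving the tree is C—D (6); add C.
Step 6: cheapest edge leaving the tree is C—H (7); add H.
Step 7: cheapest edge leaving the tree is A—E (10); add E.
Step 8: cheapest edge leaving the tree is F—I (10); add I.
MST edges: A—G, B—G, B—D, F—G, C—D, C—H, A—E, F—I; total weight 3+3+5+5+6+7+10+10 = 49.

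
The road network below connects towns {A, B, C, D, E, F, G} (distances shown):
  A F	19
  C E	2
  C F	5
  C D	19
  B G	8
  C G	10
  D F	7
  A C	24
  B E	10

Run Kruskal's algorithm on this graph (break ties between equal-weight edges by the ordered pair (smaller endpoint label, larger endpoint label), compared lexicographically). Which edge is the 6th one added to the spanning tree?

Kruskal: consider edges lightest-first.
C E (2): add — endpoints in different components.
C F (5): add — endpoints in different components.
D F (7): add — endpoints in different components.
B G (8): add — endpoints in different components.
B E (10): add — endpoints in different components.
C G (10): skip — C and G already connected.
A F (19): add — endpoints in different components.
The 6th edge added is A F.

A-F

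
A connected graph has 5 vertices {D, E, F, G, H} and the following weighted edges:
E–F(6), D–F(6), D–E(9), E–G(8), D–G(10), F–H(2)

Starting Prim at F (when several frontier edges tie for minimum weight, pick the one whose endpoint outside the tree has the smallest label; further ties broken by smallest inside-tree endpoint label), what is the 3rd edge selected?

E-F

Grow the tree from F using Prim:
Step 1: cheapest edge leaving the tree is F–H (2); add H.
Step 2: cheapest edge leaving the tree is D–F (6); add D.
Step 3: cheapest edge leaving the tree is E–F (6); add E.
Step 4: cheapest edge leaving the tree is E–G (8); add G.
The 3rd edge added is E–F.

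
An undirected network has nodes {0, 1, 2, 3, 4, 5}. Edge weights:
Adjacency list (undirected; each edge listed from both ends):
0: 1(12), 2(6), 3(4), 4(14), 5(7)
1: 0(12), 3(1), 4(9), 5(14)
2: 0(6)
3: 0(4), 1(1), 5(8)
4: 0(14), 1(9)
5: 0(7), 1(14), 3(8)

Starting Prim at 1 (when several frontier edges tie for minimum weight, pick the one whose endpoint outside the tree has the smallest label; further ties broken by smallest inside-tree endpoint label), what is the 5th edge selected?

1-4

Grow the tree from 1 using Prim:
Step 1: cheapest edge leaving the tree is 1 3 (1); add 3.
Step 2: cheapest edge leaving the tree is 0 3 (4); add 0.
Step 3: cheapest edge leaving the tree is 0 2 (6); add 2.
Step 4: cheapest edge leaving the tree is 0 5 (7); add 5.
Step 5: cheapest edge leaving the tree is 1 4 (9); add 4.
The 5th edge added is 1 4.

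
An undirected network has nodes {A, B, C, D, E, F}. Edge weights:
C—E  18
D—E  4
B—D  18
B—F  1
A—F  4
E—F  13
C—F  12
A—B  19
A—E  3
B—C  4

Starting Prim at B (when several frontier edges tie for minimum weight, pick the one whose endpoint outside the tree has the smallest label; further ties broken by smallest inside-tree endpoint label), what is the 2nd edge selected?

Prim, starting at B.
Step 1: frontier [B—F 1, B—C 4, B—D 18, A—B 19] → take B—F (1); add F.
Step 2: frontier [B—C 4, B—D 18, A—B 19, A—F 4, C—F 12, E—F 13] → take A—F (4); add A.
Step 3: frontier [A—E 3, B—C 4, B—D 18, C—F 12, E—F 13] → take A—E (3); add E.
Step 4: frontier [B—C 4, B—D 18, D—E 4, C—E 18, C—F 12] → take B—C (4); add C.
Step 5: frontier [B—D 18, D—E 4] → take D—E (4); add D.
The 2nd edge added is A—F.

A-F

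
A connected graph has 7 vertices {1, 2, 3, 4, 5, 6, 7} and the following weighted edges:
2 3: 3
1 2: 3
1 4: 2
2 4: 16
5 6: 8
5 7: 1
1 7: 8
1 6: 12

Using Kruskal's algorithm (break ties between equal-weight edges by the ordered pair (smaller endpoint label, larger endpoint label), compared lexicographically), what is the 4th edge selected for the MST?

2-3

Kruskal: consider edges lightest-first.
5 7 (1): add — endpoints in different components.
1 4 (2): add — endpoints in different components.
1 2 (3): add — endpoints in different components.
2 3 (3): add — endpoints in different components.
1 7 (8): add — endpoints in different components.
5 6 (8): add — endpoints in different components.
The 4th edge added is 2 3.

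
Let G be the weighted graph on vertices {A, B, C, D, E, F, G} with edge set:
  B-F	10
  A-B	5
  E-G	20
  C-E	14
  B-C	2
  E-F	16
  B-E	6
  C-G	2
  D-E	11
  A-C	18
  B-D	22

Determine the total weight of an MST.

36

Sort edges by weight, then run Kruskal:
B-C (2): add. Components now {A} {B,C} {D} {E} {F} {G}
C-G (2): add. Components now {A} {B,C,G} {D} {E} {F}
A-B (5): add. Components now {A,B,C,G} {D} {E} {F}
B-E (6): add. Components now {A,B,C,E,G} {D} {F}
B-F (10): add. Components now {A,B,C,E,F,G} {D}
D-E (11): add. Components now {A,B,C,D,E,F,G}
MST edges: B-C, C-G, A-B, B-E, B-F, D-E; total weight 2+2+5+6+10+11 = 36.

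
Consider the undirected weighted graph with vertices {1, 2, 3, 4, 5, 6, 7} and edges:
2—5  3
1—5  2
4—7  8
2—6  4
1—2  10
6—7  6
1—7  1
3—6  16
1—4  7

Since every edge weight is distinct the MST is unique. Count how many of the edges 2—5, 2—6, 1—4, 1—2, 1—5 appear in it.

Kruskal's algorithm — process edges by increasing weight (ties by edge label):
1—7 (1): add. Components now {1,7} {2} {3} {4} {5} {6}
1—5 (2): add. Components now {1,5,7} {2} {3} {4} {6}
2—5 (3): add. Components now {1,2,5,7} {3} {4} {6}
2—6 (4): add. Components now {1,2,5,6,7} {3} {4}
6—7 (6): skip — 6 and 7 already connected.
1—4 (7): add. Components now {1,2,4,5,6,7} {3}
4—7 (8): skip — 4 and 7 already connected.
1—2 (10): skip — 1 and 2 already connected.
3—6 (16): add. Components now {1,2,3,4,5,6,7}
MST edge set: {1—7, 1—5, 2—5, 2—6, 1—4, 3—6}.
Of the listed edges, {2—5, 2—6, 1—4, 1—5} are in the MST → 4.

4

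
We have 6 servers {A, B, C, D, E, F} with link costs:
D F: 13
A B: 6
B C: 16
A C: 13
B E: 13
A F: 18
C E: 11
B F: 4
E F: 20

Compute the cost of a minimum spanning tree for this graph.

Grow the tree from C using Prim:
Step 1: frontier [C E 11, A C 13, B C 16] → take C E (11); add E.
Step 2: frontier [A C 13, B C 16, B E 13, E F 20] → take A C (13); add A.
Step 3: frontier [A B 6, A F 18, B C 16, B E 13, E F 20] → take A B (6); add B.
Step 4: frontier [A F 18, B F 4, E F 20] → take B F (4); add F.
Step 5: frontier [D F 13] → take D F (13); add D.
MST edges: C E, A C, A B, B F, D F; total weight 11+13+6+4+13 = 47.

47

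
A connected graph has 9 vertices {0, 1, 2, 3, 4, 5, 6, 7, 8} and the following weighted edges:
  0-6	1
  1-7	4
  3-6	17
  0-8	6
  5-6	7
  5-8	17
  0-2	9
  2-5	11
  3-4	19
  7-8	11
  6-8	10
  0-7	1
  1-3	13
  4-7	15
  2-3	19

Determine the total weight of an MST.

Kruskal's algorithm — process edges by increasing weight (ties by edge label):
0-6 (1): add — endpoints in different components.
0-7 (1): add — endpoints in different components.
1-7 (4): add — endpoints in different components.
0-8 (6): add — endpoints in different components.
5-6 (7): add — endpoints in different components.
0-2 (9): add — endpoints in different components.
6-8 (10): skip — 6 and 8 already connected.
2-5 (11): skip — 2 and 5 already connected.
7-8 (11): skip — 7 and 8 already connected.
1-3 (13): add — endpoints in different components.
4-7 (15): add — endpoints in different components.
MST edges: 0-6, 0-7, 1-7, 0-8, 5-6, 0-2, 1-3, 4-7; total weight 1+1+4+6+7+9+13+15 = 56.

56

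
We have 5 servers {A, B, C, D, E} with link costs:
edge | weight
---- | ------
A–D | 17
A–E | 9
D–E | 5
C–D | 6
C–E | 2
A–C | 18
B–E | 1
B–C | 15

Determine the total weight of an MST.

Grow the tree from E using Prim:
Step 1: frontier [B–E 1, C–E 2, D–E 5, A–E 9] → take B–E (1); add B.
Step 2: frontier [B–C 15, C–E 2, D–E 5, A–E 9] → take C–E (2); add C.
Step 3: frontier [C–D 6, A–C 18, D–E 5, A–E 9] → take D–E (5); add D.
Step 4: frontier [A–C 18, A–D 17, A–E 9] → take A–E (9); add A.
MST edges: B–E, C–E, D–E, A–E; total weight 1+2+5+9 = 17.

17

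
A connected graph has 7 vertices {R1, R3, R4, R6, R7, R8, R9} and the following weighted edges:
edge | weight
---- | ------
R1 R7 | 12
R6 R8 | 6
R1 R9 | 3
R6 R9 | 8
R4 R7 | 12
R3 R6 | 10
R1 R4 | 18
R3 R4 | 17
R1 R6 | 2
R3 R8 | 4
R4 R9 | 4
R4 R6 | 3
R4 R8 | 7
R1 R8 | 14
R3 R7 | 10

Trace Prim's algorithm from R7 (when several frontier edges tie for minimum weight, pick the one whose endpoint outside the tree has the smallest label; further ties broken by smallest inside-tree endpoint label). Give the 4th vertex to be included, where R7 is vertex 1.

Prim's algorithm from R7:
Step 1: cheapest edge leaving the tree is R3 R7 (10); add R3.
Step 2: cheapest edge leaving the tree is R3 R8 (4); add R8.
Step 3: cheapest edge leaving the tree is R6 R8 (6); add R6.
Step 4: cheapest edge leaving the tree is R1 R6 (2); add R1.
Step 5: cheapest edge leaving the tree is R4 R6 (3); add R4.
Step 6: cheapest edge leaving the tree is R1 R9 (3); add R9.
Vertex order: R7, R3, R8, R6, R1, R4, R9. The 4th vertex is R6.

R6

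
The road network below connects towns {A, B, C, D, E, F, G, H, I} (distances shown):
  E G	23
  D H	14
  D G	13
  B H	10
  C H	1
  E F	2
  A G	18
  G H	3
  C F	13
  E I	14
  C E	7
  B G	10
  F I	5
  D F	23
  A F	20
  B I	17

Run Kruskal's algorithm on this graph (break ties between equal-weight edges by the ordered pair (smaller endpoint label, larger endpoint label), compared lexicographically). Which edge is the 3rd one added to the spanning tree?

G-H

Sort edges by weight, then run Kruskal:
C H (1): add — endpoints in different components.
E F (2): add — endpoints in different components.
G H (3): add — endpoints in different components.
F I (5): add — endpoints in different components.
C E (7): add — endpoints in different components.
B G (10): add — endpoints in different components.
B H (10): skip — B and H already connected.
C F (13): skip — C and F already connected.
D G (13): add — endpoints in different components.
D H (14): skip — D and H already connected.
E I (14): skip — E and I already connected.
B I (17): skip — B and I already connected.
A G (18): add — endpoints in different components.
The 3rd edge added is G H.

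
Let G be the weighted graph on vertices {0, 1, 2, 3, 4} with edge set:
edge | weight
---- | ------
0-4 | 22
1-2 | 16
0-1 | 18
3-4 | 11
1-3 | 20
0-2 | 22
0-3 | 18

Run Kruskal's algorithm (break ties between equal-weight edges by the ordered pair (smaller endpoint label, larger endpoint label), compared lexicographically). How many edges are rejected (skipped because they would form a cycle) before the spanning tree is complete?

0

Sort edges by weight, then run Kruskal:
3-4 (11): add — endpoints in different components.
1-2 (16): add — endpoints in different components.
0-1 (18): add — endpoints in different components.
0-3 (18): add — endpoints in different components.
Edges rejected before the tree was complete: 0.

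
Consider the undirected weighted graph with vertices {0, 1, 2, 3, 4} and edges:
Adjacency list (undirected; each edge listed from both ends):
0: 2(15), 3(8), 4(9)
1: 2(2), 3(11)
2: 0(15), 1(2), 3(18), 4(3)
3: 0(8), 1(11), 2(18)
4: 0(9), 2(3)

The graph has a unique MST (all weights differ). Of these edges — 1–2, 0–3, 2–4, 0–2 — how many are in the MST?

3

Kruskal's algorithm — process edges by increasing weight (ties by edge label):
1–2 (2): add. Components now {0} {1,2} {3} {4}
2–4 (3): add. Components now {0} {1,2,4} {3}
0–3 (8): add. Components now {0,3} {1,2,4}
0–4 (9): add. Components now {0,1,2,3,4}
MST edge set: {1–2, 2–4, 0–3, 0–4}.
Of the listed edges, {1–2, 0–3, 2–4} are in the MST → 3.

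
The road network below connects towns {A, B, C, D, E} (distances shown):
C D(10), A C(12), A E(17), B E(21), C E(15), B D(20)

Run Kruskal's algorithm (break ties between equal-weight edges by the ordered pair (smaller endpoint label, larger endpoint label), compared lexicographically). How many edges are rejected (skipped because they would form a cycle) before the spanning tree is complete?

1

Kruskal: consider edges lightest-first.
C D (10): add. Components now {A} {B} {C,D} {E}
A C (12): add. Components now {A,C,D} {B} {E}
C E (15): add. Components now {A,C,D,E} {B}
A E (17): skip — A and E already connected.
B D (20): add. Components now {A,B,C,D,E}
Edges rejected before the tree was complete: 1.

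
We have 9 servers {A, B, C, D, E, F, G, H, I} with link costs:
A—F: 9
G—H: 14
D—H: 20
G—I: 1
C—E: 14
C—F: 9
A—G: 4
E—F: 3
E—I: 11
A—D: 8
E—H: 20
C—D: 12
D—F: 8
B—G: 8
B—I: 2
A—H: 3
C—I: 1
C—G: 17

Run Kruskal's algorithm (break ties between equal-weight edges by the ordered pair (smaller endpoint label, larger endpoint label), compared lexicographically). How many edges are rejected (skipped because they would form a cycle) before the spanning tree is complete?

Sort edges by weight, then run Kruskal:
C—I (1): add — endpoints in different components.
G—I (1): add — endpoints in different components.
B—I (2): add — endpoints in different components.
A—H (3): add — endpoints in different components.
E—F (3): add — endpoints in different components.
A—G (4): add — endpoints in different components.
A—D (8): add — endpoints in different components.
B—G (8): skip — B and G already connected.
D—F (8): add — endpoints in different components.
Edges rejected before the tree was complete: 1.

1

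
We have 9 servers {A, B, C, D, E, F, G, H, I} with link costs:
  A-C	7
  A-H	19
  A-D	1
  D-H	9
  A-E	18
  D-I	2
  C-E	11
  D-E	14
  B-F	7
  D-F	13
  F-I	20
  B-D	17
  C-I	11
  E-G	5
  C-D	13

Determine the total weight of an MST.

Kruskal's algorithm — process edges by increasing weight (ties by edge label):
A-D (1): add — endpoints in different components.
D-I (2): add — endpoints in different components.
E-G (5): add — endpoints in different components.
A-C (7): add — endpoints in different components.
B-F (7): add — endpoints in different components.
D-H (9): add — endpoints in different components.
C-E (11): add — endpoints in different components.
C-I (11): skip — C and I already connected.
C-D (13): skip — C and D already connected.
D-F (13): add — endpoints in different components.
MST edges: A-D, D-I, E-G, A-C, B-F, D-H, C-E, D-F; total weight 1+2+5+7+7+9+11+13 = 55.

55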